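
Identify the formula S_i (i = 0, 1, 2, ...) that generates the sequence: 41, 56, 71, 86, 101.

Check differences: 56 - 41 = 15
71 - 56 = 15
Common difference d = 15.
First term a = 41.
Formula: S_i = 41 + 15*i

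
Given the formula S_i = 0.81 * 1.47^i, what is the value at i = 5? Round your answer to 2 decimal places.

S_5 = 0.81 * 1.47^5 ≈ 0.81 * 6.8641 ≈ 5.56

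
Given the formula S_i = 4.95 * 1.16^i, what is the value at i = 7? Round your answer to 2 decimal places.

S_7 = 4.95 * 1.16^7 ≈ 4.95 * 2.8262 ≈ 13.99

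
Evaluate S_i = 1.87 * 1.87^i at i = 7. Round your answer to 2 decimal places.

S_7 = 1.87 * 1.87^7 ≈ 1.87 * 79.9634 ≈ 149.53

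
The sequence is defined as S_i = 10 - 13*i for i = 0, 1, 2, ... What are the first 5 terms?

This is an arithmetic sequence.
i=0: S_0 = 10 + -13*0 = 10
i=1: S_1 = 10 + -13*1 = -3
i=2: S_2 = 10 + -13*2 = -16
i=3: S_3 = 10 + -13*3 = -29
i=4: S_4 = 10 + -13*4 = -42
The first 5 terms are: [10, -3, -16, -29, -42]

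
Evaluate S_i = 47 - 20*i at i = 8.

S_8 = 47 + -20*8 = 47 + -160 = -113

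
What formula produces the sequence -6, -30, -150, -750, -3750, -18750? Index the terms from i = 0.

Check ratios: -30 / -6 = 5.0
Common ratio r = 5.
First term a = -6.
Formula: S_i = -6 * 5^i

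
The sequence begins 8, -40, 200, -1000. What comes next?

Ratios: -40 / 8 = -5.0
This is a geometric sequence with common ratio r = -5.
Next term = -1000 * -5 = 5000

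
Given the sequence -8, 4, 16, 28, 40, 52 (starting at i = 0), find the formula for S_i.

Check differences: 4 - -8 = 12
16 - 4 = 12
Common difference d = 12.
First term a = -8.
Formula: S_i = -8 + 12*i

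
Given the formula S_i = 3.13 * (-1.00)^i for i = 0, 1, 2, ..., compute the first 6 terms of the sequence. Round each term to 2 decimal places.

This is a geometric sequence.
i=0: S_0 = 3.13 * (-1.0)^0 = 3.13
i=1: S_1 = 3.13 * (-1.0)^1 = -3.13
i=2: S_2 = 3.13 * (-1.0)^2 = 3.13
i=3: S_3 = 3.13 * (-1.0)^3 = -3.13
i=4: S_4 = 3.13 * (-1.0)^4 = 3.13
i=5: S_5 = 3.13 * (-1.0)^5 = -3.13
The first 6 terms are: [3.13, -3.13, 3.13, -3.13, 3.13, -3.13]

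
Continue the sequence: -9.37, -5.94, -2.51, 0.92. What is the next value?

Differences: -5.94 - -9.37 = 3.43
This is an arithmetic sequence with common difference d = 3.43.
Next term = 0.92 + 3.43 = 4.35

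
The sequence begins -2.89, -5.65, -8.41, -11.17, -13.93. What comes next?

Differences: -5.65 - -2.89 = -2.76
This is an arithmetic sequence with common difference d = -2.76.
Next term = -13.93 + -2.76 = -16.69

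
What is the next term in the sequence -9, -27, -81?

Ratios: -27 / -9 = 3.0
This is a geometric sequence with common ratio r = 3.
Next term = -81 * 3 = -243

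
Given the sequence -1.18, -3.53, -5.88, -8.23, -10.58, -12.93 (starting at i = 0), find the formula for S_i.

Check differences: -3.53 - -1.18 = -2.35
-5.88 - -3.53 = -2.35
Common difference d = -2.35.
First term a = -1.18.
Formula: S_i = -1.18 - 2.35*i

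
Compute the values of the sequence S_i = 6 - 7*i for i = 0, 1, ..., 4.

This is an arithmetic sequence.
i=0: S_0 = 6 + -7*0 = 6
i=1: S_1 = 6 + -7*1 = -1
i=2: S_2 = 6 + -7*2 = -8
i=3: S_3 = 6 + -7*3 = -15
i=4: S_4 = 6 + -7*4 = -22
The first 5 terms are: [6, -1, -8, -15, -22]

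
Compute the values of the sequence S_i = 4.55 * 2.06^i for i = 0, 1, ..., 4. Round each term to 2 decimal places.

This is a geometric sequence.
i=0: S_0 = 4.55 * 2.06^0 = 4.55
i=1: S_1 = 4.55 * 2.06^1 ≈ 9.37
i=2: S_2 = 4.55 * 2.06^2 ≈ 19.31
i=3: S_3 = 4.55 * 2.06^3 ≈ 39.78
i=4: S_4 = 4.55 * 2.06^4 ≈ 81.94
The first 5 terms are: [4.55, 9.37, 19.31, 39.78, 81.94]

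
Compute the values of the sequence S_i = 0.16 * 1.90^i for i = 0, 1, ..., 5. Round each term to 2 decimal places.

This is a geometric sequence.
i=0: S_0 = 0.16 * 1.9^0 = 0.16
i=1: S_1 = 0.16 * 1.9^1 ≈ 0.3
i=2: S_2 = 0.16 * 1.9^2 ≈ 0.58
i=3: S_3 = 0.16 * 1.9^3 ≈ 1.1
i=4: S_4 = 0.16 * 1.9^4 ≈ 2.09
i=5: S_5 = 0.16 * 1.9^5 ≈ 3.96
The first 6 terms are: [0.16, 0.3, 0.58, 1.1, 2.09, 3.96]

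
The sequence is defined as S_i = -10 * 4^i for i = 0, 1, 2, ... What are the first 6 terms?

This is a geometric sequence.
i=0: S_0 = -10 * 4^0 = -10
i=1: S_1 = -10 * 4^1 = -40
i=2: S_2 = -10 * 4^2 = -160
i=3: S_3 = -10 * 4^3 = -640
i=4: S_4 = -10 * 4^4 = -2560
i=5: S_5 = -10 * 4^5 = -10240
The first 6 terms are: [-10, -40, -160, -640, -2560, -10240]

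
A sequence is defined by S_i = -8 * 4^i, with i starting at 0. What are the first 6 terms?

This is a geometric sequence.
i=0: S_0 = -8 * 4^0 = -8
i=1: S_1 = -8 * 4^1 = -32
i=2: S_2 = -8 * 4^2 = -128
i=3: S_3 = -8 * 4^3 = -512
i=4: S_4 = -8 * 4^4 = -2048
i=5: S_5 = -8 * 4^5 = -8192
The first 6 terms are: [-8, -32, -128, -512, -2048, -8192]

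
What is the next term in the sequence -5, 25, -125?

Ratios: 25 / -5 = -5.0
This is a geometric sequence with common ratio r = -5.
Next term = -125 * -5 = 625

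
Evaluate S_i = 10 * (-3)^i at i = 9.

S_9 = 10 * (-3)^9 = 10 * -19683 = -196830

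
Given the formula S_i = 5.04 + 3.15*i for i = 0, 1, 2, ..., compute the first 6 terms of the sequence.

This is an arithmetic sequence.
i=0: S_0 = 5.04 + 3.15*0 = 5.04
i=1: S_1 = 5.04 + 3.15*1 = 8.19
i=2: S_2 = 5.04 + 3.15*2 = 11.34
i=3: S_3 = 5.04 + 3.15*3 = 14.49
i=4: S_4 = 5.04 + 3.15*4 = 17.64
i=5: S_5 = 5.04 + 3.15*5 = 20.79
The first 6 terms are: [5.04, 8.19, 11.34, 14.49, 17.64, 20.79]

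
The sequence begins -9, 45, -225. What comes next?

Ratios: 45 / -9 = -5.0
This is a geometric sequence with common ratio r = -5.
Next term = -225 * -5 = 1125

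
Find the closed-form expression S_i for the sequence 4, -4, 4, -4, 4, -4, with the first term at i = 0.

Check ratios: -4 / 4 = -1.0
Common ratio r = -1.
First term a = 4.
Formula: S_i = 4 * (-1)^i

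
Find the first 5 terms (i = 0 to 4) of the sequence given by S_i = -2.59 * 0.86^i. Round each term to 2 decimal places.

This is a geometric sequence.
i=0: S_0 = -2.59 * 0.86^0 = -2.59
i=1: S_1 = -2.59 * 0.86^1 ≈ -2.23
i=2: S_2 = -2.59 * 0.86^2 ≈ -1.92
i=3: S_3 = -2.59 * 0.86^3 ≈ -1.65
i=4: S_4 = -2.59 * 0.86^4 ≈ -1.42
The first 5 terms are: [-2.59, -2.23, -1.92, -1.65, -1.42]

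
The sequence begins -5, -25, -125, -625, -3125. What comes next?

Ratios: -25 / -5 = 5.0
This is a geometric sequence with common ratio r = 5.
Next term = -3125 * 5 = -15625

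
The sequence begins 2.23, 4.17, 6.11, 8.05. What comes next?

Differences: 4.17 - 2.23 = 1.94
This is an arithmetic sequence with common difference d = 1.94.
Next term = 8.05 + 1.94 = 9.99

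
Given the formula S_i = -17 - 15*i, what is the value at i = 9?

S_9 = -17 + -15*9 = -17 + -135 = -152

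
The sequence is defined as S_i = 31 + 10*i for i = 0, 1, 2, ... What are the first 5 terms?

This is an arithmetic sequence.
i=0: S_0 = 31 + 10*0 = 31
i=1: S_1 = 31 + 10*1 = 41
i=2: S_2 = 31 + 10*2 = 51
i=3: S_3 = 31 + 10*3 = 61
i=4: S_4 = 31 + 10*4 = 71
The first 5 terms are: [31, 41, 51, 61, 71]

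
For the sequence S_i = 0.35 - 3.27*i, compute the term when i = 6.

S_6 = 0.35 + -3.27*6 = 0.35 + -19.62 = -19.27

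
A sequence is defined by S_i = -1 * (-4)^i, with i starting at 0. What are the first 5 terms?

This is a geometric sequence.
i=0: S_0 = -1 * (-4)^0 = -1
i=1: S_1 = -1 * (-4)^1 = 4
i=2: S_2 = -1 * (-4)^2 = -16
i=3: S_3 = -1 * (-4)^3 = 64
i=4: S_4 = -1 * (-4)^4 = -256
The first 5 terms are: [-1, 4, -16, 64, -256]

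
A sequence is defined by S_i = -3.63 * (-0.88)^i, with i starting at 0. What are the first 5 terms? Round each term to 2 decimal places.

This is a geometric sequence.
i=0: S_0 = -3.63 * (-0.88)^0 = -3.63
i=1: S_1 = -3.63 * (-0.88)^1 ≈ 3.19
i=2: S_2 = -3.63 * (-0.88)^2 ≈ -2.81
i=3: S_3 = -3.63 * (-0.88)^3 ≈ 2.47
i=4: S_4 = -3.63 * (-0.88)^4 ≈ -2.18
The first 5 terms are: [-3.63, 3.19, -2.81, 2.47, -2.18]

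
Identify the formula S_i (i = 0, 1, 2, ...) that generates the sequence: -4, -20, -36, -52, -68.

Check differences: -20 - -4 = -16
-36 - -20 = -16
Common difference d = -16.
First term a = -4.
Formula: S_i = -4 - 16*i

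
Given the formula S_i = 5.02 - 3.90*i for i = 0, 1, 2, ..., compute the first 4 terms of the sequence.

This is an arithmetic sequence.
i=0: S_0 = 5.02 + -3.9*0 = 5.02
i=1: S_1 = 5.02 + -3.9*1 = 1.12
i=2: S_2 = 5.02 + -3.9*2 = -2.78
i=3: S_3 = 5.02 + -3.9*3 = -6.68
The first 4 terms are: [5.02, 1.12, -2.78, -6.68]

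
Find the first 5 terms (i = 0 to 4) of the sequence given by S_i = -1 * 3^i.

This is a geometric sequence.
i=0: S_0 = -1 * 3^0 = -1
i=1: S_1 = -1 * 3^1 = -3
i=2: S_2 = -1 * 3^2 = -9
i=3: S_3 = -1 * 3^3 = -27
i=4: S_4 = -1 * 3^4 = -81
The first 5 terms are: [-1, -3, -9, -27, -81]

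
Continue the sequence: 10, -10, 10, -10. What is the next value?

Ratios: -10 / 10 = -1.0
This is a geometric sequence with common ratio r = -1.
Next term = -10 * -1 = 10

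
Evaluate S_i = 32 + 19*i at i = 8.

S_8 = 32 + 19*8 = 32 + 152 = 184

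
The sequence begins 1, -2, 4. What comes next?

Ratios: -2 / 1 = -2.0
This is a geometric sequence with common ratio r = -2.
Next term = 4 * -2 = -8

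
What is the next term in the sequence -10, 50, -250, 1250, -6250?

Ratios: 50 / -10 = -5.0
This is a geometric sequence with common ratio r = -5.
Next term = -6250 * -5 = 31250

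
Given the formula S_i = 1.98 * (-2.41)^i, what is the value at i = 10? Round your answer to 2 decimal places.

S_10 = 1.98 * (-2.41)^10 ≈ 1.98 * 6609.5277 ≈ 13086.86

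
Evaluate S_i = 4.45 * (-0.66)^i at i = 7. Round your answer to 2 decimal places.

S_7 = 4.45 * (-0.66)^7 ≈ 4.45 * -0.0546 ≈ -0.24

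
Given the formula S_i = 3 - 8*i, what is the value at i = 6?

S_6 = 3 + -8*6 = 3 + -48 = -45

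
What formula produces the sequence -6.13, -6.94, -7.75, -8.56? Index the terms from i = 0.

Check differences: -6.94 - -6.13 = -0.81
-7.75 - -6.94 = -0.81
Common difference d = -0.81.
First term a = -6.13.
Formula: S_i = -6.13 - 0.81*i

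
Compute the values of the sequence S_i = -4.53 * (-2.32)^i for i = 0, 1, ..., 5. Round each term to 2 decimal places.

This is a geometric sequence.
i=0: S_0 = -4.53 * (-2.32)^0 = -4.53
i=1: S_1 = -4.53 * (-2.32)^1 ≈ 10.51
i=2: S_2 = -4.53 * (-2.32)^2 ≈ -24.38
i=3: S_3 = -4.53 * (-2.32)^3 ≈ 56.57
i=4: S_4 = -4.53 * (-2.32)^4 ≈ -131.24
i=5: S_5 = -4.53 * (-2.32)^5 ≈ 304.47
The first 6 terms are: [-4.53, 10.51, -24.38, 56.57, -131.24, 304.47]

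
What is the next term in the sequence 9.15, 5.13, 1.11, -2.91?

Differences: 5.13 - 9.15 = -4.02
This is an arithmetic sequence with common difference d = -4.02.
Next term = -2.91 + -4.02 = -6.93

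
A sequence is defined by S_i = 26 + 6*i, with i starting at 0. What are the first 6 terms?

This is an arithmetic sequence.
i=0: S_0 = 26 + 6*0 = 26
i=1: S_1 = 26 + 6*1 = 32
i=2: S_2 = 26 + 6*2 = 38
i=3: S_3 = 26 + 6*3 = 44
i=4: S_4 = 26 + 6*4 = 50
i=5: S_5 = 26 + 6*5 = 56
The first 6 terms are: [26, 32, 38, 44, 50, 56]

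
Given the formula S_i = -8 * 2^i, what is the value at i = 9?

S_9 = -8 * 2^9 = -8 * 512 = -4096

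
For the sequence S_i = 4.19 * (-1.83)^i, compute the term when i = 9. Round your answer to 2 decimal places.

S_9 = 4.19 * (-1.83)^9 ≈ 4.19 * -230.1759 ≈ -964.44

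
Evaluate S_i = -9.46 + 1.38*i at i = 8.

S_8 = -9.46 + 1.38*8 = -9.46 + 11.04 = 1.58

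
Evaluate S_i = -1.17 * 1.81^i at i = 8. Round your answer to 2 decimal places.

S_8 = -1.17 * 1.81^8 ≈ -1.17 * 115.1937 ≈ -134.78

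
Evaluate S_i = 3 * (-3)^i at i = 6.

S_6 = 3 * (-3)^6 = 3 * 729 = 2187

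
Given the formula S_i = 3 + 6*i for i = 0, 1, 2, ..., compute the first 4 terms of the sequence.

This is an arithmetic sequence.
i=0: S_0 = 3 + 6*0 = 3
i=1: S_1 = 3 + 6*1 = 9
i=2: S_2 = 3 + 6*2 = 15
i=3: S_3 = 3 + 6*3 = 21
The first 4 terms are: [3, 9, 15, 21]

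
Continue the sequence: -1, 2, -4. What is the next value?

Ratios: 2 / -1 = -2.0
This is a geometric sequence with common ratio r = -2.
Next term = -4 * -2 = 8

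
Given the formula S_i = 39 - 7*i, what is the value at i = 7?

S_7 = 39 + -7*7 = 39 + -49 = -10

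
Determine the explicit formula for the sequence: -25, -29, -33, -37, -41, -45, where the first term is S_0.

Check differences: -29 - -25 = -4
-33 - -29 = -4
Common difference d = -4.
First term a = -25.
Formula: S_i = -25 - 4*i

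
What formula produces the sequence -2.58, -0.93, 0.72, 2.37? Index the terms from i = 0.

Check differences: -0.93 - -2.58 = 1.65
0.72 - -0.93 = 1.65
Common difference d = 1.65.
First term a = -2.58.
Formula: S_i = -2.58 + 1.65*i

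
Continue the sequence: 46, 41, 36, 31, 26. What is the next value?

Differences: 41 - 46 = -5
This is an arithmetic sequence with common difference d = -5.
Next term = 26 + -5 = 21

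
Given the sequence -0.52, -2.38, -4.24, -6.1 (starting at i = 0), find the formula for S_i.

Check differences: -2.38 - -0.52 = -1.86
-4.24 - -2.38 = -1.86
Common difference d = -1.86.
First term a = -0.52.
Formula: S_i = -0.52 - 1.86*i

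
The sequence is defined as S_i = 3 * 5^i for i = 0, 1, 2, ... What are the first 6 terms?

This is a geometric sequence.
i=0: S_0 = 3 * 5^0 = 3
i=1: S_1 = 3 * 5^1 = 15
i=2: S_2 = 3 * 5^2 = 75
i=3: S_3 = 3 * 5^3 = 375
i=4: S_4 = 3 * 5^4 = 1875
i=5: S_5 = 3 * 5^5 = 9375
The first 6 terms are: [3, 15, 75, 375, 1875, 9375]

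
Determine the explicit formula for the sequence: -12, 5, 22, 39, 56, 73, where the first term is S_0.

Check differences: 5 - -12 = 17
22 - 5 = 17
Common difference d = 17.
First term a = -12.
Formula: S_i = -12 + 17*i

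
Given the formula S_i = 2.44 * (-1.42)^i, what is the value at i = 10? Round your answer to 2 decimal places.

S_10 = 2.44 * (-1.42)^10 ≈ 2.44 * 33.3337 ≈ 81.33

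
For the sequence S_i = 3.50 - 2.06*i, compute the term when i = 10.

S_10 = 3.5 + -2.06*10 = 3.5 + -20.6 = -17.1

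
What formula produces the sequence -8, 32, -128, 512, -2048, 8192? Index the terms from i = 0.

Check ratios: 32 / -8 = -4.0
Common ratio r = -4.
First term a = -8.
Formula: S_i = -8 * (-4)^i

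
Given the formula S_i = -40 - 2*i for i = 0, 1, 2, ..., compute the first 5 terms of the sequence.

This is an arithmetic sequence.
i=0: S_0 = -40 + -2*0 = -40
i=1: S_1 = -40 + -2*1 = -42
i=2: S_2 = -40 + -2*2 = -44
i=3: S_3 = -40 + -2*3 = -46
i=4: S_4 = -40 + -2*4 = -48
The first 5 terms are: [-40, -42, -44, -46, -48]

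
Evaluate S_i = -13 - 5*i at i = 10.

S_10 = -13 + -5*10 = -13 + -50 = -63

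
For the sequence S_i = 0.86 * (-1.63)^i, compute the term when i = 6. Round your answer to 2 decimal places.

S_6 = 0.86 * (-1.63)^6 ≈ 0.86 * 18.7554 ≈ 16.13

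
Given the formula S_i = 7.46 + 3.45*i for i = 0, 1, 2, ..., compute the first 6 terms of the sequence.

This is an arithmetic sequence.
i=0: S_0 = 7.46 + 3.45*0 = 7.46
i=1: S_1 = 7.46 + 3.45*1 = 10.91
i=2: S_2 = 7.46 + 3.45*2 = 14.36
i=3: S_3 = 7.46 + 3.45*3 = 17.81
i=4: S_4 = 7.46 + 3.45*4 = 21.26
i=5: S_5 = 7.46 + 3.45*5 = 24.71
The first 6 terms are: [7.46, 10.91, 14.36, 17.81, 21.26, 24.71]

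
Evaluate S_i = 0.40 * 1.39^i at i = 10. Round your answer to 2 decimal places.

S_10 = 0.4 * 1.39^10 ≈ 0.4 * 26.9245 ≈ 10.77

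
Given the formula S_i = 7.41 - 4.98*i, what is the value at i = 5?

S_5 = 7.41 + -4.98*5 = 7.41 + -24.9 = -17.49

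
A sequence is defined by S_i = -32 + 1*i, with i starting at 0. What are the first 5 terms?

This is an arithmetic sequence.
i=0: S_0 = -32 + 1*0 = -32
i=1: S_1 = -32 + 1*1 = -31
i=2: S_2 = -32 + 1*2 = -30
i=3: S_3 = -32 + 1*3 = -29
i=4: S_4 = -32 + 1*4 = -28
The first 5 terms are: [-32, -31, -30, -29, -28]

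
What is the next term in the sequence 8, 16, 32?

Ratios: 16 / 8 = 2.0
This is a geometric sequence with common ratio r = 2.
Next term = 32 * 2 = 64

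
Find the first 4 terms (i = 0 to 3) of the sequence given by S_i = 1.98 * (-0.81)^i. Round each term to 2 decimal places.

This is a geometric sequence.
i=0: S_0 = 1.98 * (-0.81)^0 = 1.98
i=1: S_1 = 1.98 * (-0.81)^1 ≈ -1.6
i=2: S_2 = 1.98 * (-0.81)^2 ≈ 1.3
i=3: S_3 = 1.98 * (-0.81)^3 ≈ -1.05
The first 4 terms are: [1.98, -1.6, 1.3, -1.05]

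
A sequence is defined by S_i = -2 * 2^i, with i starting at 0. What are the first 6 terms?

This is a geometric sequence.
i=0: S_0 = -2 * 2^0 = -2
i=1: S_1 = -2 * 2^1 = -4
i=2: S_2 = -2 * 2^2 = -8
i=3: S_3 = -2 * 2^3 = -16
i=4: S_4 = -2 * 2^4 = -32
i=5: S_5 = -2 * 2^5 = -64
The first 6 terms are: [-2, -4, -8, -16, -32, -64]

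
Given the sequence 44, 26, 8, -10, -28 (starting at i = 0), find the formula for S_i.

Check differences: 26 - 44 = -18
8 - 26 = -18
Common difference d = -18.
First term a = 44.
Formula: S_i = 44 - 18*i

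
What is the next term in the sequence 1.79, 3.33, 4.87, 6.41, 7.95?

Differences: 3.33 - 1.79 = 1.54
This is an arithmetic sequence with common difference d = 1.54.
Next term = 7.95 + 1.54 = 9.49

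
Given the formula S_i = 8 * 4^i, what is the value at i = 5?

S_5 = 8 * 4^5 = 8 * 1024 = 8192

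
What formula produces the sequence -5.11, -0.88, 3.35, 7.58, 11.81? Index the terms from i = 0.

Check differences: -0.88 - -5.11 = 4.23
3.35 - -0.88 = 4.23
Common difference d = 4.23.
First term a = -5.11.
Formula: S_i = -5.11 + 4.23*i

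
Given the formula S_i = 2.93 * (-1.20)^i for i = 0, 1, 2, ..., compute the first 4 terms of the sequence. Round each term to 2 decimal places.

This is a geometric sequence.
i=0: S_0 = 2.93 * (-1.2)^0 = 2.93
i=1: S_1 = 2.93 * (-1.2)^1 ≈ -3.52
i=2: S_2 = 2.93 * (-1.2)^2 ≈ 4.22
i=3: S_3 = 2.93 * (-1.2)^3 ≈ -5.06
The first 4 terms are: [2.93, -3.52, 4.22, -5.06]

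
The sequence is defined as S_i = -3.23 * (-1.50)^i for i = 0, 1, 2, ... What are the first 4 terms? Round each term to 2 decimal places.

This is a geometric sequence.
i=0: S_0 = -3.23 * (-1.5)^0 = -3.23
i=1: S_1 = -3.23 * (-1.5)^1 ≈ 4.85
i=2: S_2 = -3.23 * (-1.5)^2 ≈ -7.27
i=3: S_3 = -3.23 * (-1.5)^3 ≈ 10.9
The first 4 terms are: [-3.23, 4.85, -7.27, 10.9]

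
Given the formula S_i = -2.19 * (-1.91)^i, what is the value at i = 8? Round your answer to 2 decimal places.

S_8 = -2.19 * (-1.91)^8 ≈ -2.19 * 177.1197 ≈ -387.89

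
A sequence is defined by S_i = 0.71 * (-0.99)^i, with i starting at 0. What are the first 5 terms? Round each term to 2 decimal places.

This is a geometric sequence.
i=0: S_0 = 0.71 * (-0.99)^0 = 0.71
i=1: S_1 = 0.71 * (-0.99)^1 ≈ -0.7
i=2: S_2 = 0.71 * (-0.99)^2 ≈ 0.7
i=3: S_3 = 0.71 * (-0.99)^3 ≈ -0.69
i=4: S_4 = 0.71 * (-0.99)^4 ≈ 0.68
The first 5 terms are: [0.71, -0.7, 0.7, -0.69, 0.68]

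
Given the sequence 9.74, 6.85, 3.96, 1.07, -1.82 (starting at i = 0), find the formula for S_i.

Check differences: 6.85 - 9.74 = -2.89
3.96 - 6.85 = -2.89
Common difference d = -2.89.
First term a = 9.74.
Formula: S_i = 9.74 - 2.89*i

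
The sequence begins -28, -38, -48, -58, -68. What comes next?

Differences: -38 - -28 = -10
This is an arithmetic sequence with common difference d = -10.
Next term = -68 + -10 = -78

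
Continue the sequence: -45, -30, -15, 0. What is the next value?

Differences: -30 - -45 = 15
This is an arithmetic sequence with common difference d = 15.
Next term = 0 + 15 = 15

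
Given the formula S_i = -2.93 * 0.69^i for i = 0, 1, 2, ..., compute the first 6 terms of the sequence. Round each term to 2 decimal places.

This is a geometric sequence.
i=0: S_0 = -2.93 * 0.69^0 = -2.93
i=1: S_1 = -2.93 * 0.69^1 ≈ -2.02
i=2: S_2 = -2.93 * 0.69^2 ≈ -1.39
i=3: S_3 = -2.93 * 0.69^3 ≈ -0.96
i=4: S_4 = -2.93 * 0.69^4 ≈ -0.66
i=5: S_5 = -2.93 * 0.69^5 ≈ -0.46
The first 6 terms are: [-2.93, -2.02, -1.39, -0.96, -0.66, -0.46]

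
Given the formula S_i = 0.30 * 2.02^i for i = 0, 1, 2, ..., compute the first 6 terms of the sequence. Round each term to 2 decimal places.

This is a geometric sequence.
i=0: S_0 = 0.3 * 2.02^0 = 0.3
i=1: S_1 = 0.3 * 2.02^1 ≈ 0.61
i=2: S_2 = 0.3 * 2.02^2 ≈ 1.22
i=3: S_3 = 0.3 * 2.02^3 ≈ 2.47
i=4: S_4 = 0.3 * 2.02^4 ≈ 4.99
i=5: S_5 = 0.3 * 2.02^5 ≈ 10.09
The first 6 terms are: [0.3, 0.61, 1.22, 2.47, 4.99, 10.09]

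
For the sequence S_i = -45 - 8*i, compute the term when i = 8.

S_8 = -45 + -8*8 = -45 + -64 = -109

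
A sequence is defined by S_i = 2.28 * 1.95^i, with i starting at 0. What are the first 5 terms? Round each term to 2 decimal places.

This is a geometric sequence.
i=0: S_0 = 2.28 * 1.95^0 = 2.28
i=1: S_1 = 2.28 * 1.95^1 ≈ 4.45
i=2: S_2 = 2.28 * 1.95^2 ≈ 8.67
i=3: S_3 = 2.28 * 1.95^3 ≈ 16.91
i=4: S_4 = 2.28 * 1.95^4 ≈ 32.97
The first 5 terms are: [2.28, 4.45, 8.67, 16.91, 32.97]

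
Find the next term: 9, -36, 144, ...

Ratios: -36 / 9 = -4.0
This is a geometric sequence with common ratio r = -4.
Next term = 144 * -4 = -576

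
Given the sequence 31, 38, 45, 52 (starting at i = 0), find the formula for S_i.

Check differences: 38 - 31 = 7
45 - 38 = 7
Common difference d = 7.
First term a = 31.
Formula: S_i = 31 + 7*i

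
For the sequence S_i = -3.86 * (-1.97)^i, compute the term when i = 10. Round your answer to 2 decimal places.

S_10 = -3.86 * (-1.97)^10 ≈ -3.86 * 880.36397 ≈ -3398.2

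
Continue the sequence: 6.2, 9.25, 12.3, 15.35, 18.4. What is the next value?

Differences: 9.25 - 6.2 = 3.05
This is an arithmetic sequence with common difference d = 3.05.
Next term = 18.4 + 3.05 = 21.45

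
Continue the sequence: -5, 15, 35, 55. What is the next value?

Differences: 15 - -5 = 20
This is an arithmetic sequence with common difference d = 20.
Next term = 55 + 20 = 75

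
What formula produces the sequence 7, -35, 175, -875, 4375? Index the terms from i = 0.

Check ratios: -35 / 7 = -5.0
Common ratio r = -5.
First term a = 7.
Formula: S_i = 7 * (-5)^i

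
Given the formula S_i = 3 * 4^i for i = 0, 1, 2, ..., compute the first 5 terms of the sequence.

This is a geometric sequence.
i=0: S_0 = 3 * 4^0 = 3
i=1: S_1 = 3 * 4^1 = 12
i=2: S_2 = 3 * 4^2 = 48
i=3: S_3 = 3 * 4^3 = 192
i=4: S_4 = 3 * 4^4 = 768
The first 5 terms are: [3, 12, 48, 192, 768]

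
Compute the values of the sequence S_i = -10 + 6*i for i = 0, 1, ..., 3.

This is an arithmetic sequence.
i=0: S_0 = -10 + 6*0 = -10
i=1: S_1 = -10 + 6*1 = -4
i=2: S_2 = -10 + 6*2 = 2
i=3: S_3 = -10 + 6*3 = 8
The first 4 terms are: [-10, -4, 2, 8]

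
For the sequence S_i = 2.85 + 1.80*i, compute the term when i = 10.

S_10 = 2.85 + 1.8*10 = 2.85 + 18.0 = 20.85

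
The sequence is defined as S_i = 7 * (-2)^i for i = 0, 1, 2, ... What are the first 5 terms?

This is a geometric sequence.
i=0: S_0 = 7 * (-2)^0 = 7
i=1: S_1 = 7 * (-2)^1 = -14
i=2: S_2 = 7 * (-2)^2 = 28
i=3: S_3 = 7 * (-2)^3 = -56
i=4: S_4 = 7 * (-2)^4 = 112
The first 5 terms are: [7, -14, 28, -56, 112]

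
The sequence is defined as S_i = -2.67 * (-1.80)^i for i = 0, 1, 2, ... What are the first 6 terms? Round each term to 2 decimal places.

This is a geometric sequence.
i=0: S_0 = -2.67 * (-1.8)^0 = -2.67
i=1: S_1 = -2.67 * (-1.8)^1 ≈ 4.81
i=2: S_2 = -2.67 * (-1.8)^2 ≈ -8.65
i=3: S_3 = -2.67 * (-1.8)^3 ≈ 15.57
i=4: S_4 = -2.67 * (-1.8)^4 ≈ -28.03
i=5: S_5 = -2.67 * (-1.8)^5 ≈ 50.45
The first 6 terms are: [-2.67, 4.81, -8.65, 15.57, -28.03, 50.45]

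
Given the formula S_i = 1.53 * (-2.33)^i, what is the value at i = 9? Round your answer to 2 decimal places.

S_9 = 1.53 * (-2.33)^9 ≈ 1.53 * -2023.9664 ≈ -3096.67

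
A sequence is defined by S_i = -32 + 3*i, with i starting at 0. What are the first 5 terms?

This is an arithmetic sequence.
i=0: S_0 = -32 + 3*0 = -32
i=1: S_1 = -32 + 3*1 = -29
i=2: S_2 = -32 + 3*2 = -26
i=3: S_3 = -32 + 3*3 = -23
i=4: S_4 = -32 + 3*4 = -20
The first 5 terms are: [-32, -29, -26, -23, -20]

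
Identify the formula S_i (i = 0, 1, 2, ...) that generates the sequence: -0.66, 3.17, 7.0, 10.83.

Check differences: 3.17 - -0.66 = 3.83
7.0 - 3.17 = 3.83
Common difference d = 3.83.
First term a = -0.66.
Formula: S_i = -0.66 + 3.83*i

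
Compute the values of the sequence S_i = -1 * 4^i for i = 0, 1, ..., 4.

This is a geometric sequence.
i=0: S_0 = -1 * 4^0 = -1
i=1: S_1 = -1 * 4^1 = -4
i=2: S_2 = -1 * 4^2 = -16
i=3: S_3 = -1 * 4^3 = -64
i=4: S_4 = -1 * 4^4 = -256
The first 5 terms are: [-1, -4, -16, -64, -256]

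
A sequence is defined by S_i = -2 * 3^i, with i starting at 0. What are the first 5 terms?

This is a geometric sequence.
i=0: S_0 = -2 * 3^0 = -2
i=1: S_1 = -2 * 3^1 = -6
i=2: S_2 = -2 * 3^2 = -18
i=3: S_3 = -2 * 3^3 = -54
i=4: S_4 = -2 * 3^4 = -162
The first 5 terms are: [-2, -6, -18, -54, -162]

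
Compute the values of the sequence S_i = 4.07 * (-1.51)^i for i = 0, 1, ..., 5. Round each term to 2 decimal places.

This is a geometric sequence.
i=0: S_0 = 4.07 * (-1.51)^0 = 4.07
i=1: S_1 = 4.07 * (-1.51)^1 ≈ -6.15
i=2: S_2 = 4.07 * (-1.51)^2 ≈ 9.28
i=3: S_3 = 4.07 * (-1.51)^3 ≈ -14.01
i=4: S_4 = 4.07 * (-1.51)^4 ≈ 21.16
i=5: S_5 = 4.07 * (-1.51)^5 ≈ -31.95
The first 6 terms are: [4.07, -6.15, 9.28, -14.01, 21.16, -31.95]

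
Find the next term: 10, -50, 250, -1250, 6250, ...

Ratios: -50 / 10 = -5.0
This is a geometric sequence with common ratio r = -5.
Next term = 6250 * -5 = -31250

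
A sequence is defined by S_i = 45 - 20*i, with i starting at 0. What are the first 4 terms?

This is an arithmetic sequence.
i=0: S_0 = 45 + -20*0 = 45
i=1: S_1 = 45 + -20*1 = 25
i=2: S_2 = 45 + -20*2 = 5
i=3: S_3 = 45 + -20*3 = -15
The first 4 terms are: [45, 25, 5, -15]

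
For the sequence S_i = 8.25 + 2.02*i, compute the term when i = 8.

S_8 = 8.25 + 2.02*8 = 8.25 + 16.16 = 24.41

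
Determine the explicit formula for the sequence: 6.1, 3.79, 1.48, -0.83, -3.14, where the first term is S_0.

Check differences: 3.79 - 6.1 = -2.31
1.48 - 3.79 = -2.31
Common difference d = -2.31.
First term a = 6.1.
Formula: S_i = 6.10 - 2.31*i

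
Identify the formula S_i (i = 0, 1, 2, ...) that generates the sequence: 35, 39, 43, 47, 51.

Check differences: 39 - 35 = 4
43 - 39 = 4
Common difference d = 4.
First term a = 35.
Formula: S_i = 35 + 4*i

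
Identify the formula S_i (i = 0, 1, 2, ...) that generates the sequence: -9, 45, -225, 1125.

Check ratios: 45 / -9 = -5.0
Common ratio r = -5.
First term a = -9.
Formula: S_i = -9 * (-5)^i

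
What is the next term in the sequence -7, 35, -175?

Ratios: 35 / -7 = -5.0
This is a geometric sequence with common ratio r = -5.
Next term = -175 * -5 = 875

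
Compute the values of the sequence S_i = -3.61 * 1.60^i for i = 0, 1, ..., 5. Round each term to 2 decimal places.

This is a geometric sequence.
i=0: S_0 = -3.61 * 1.6^0 = -3.61
i=1: S_1 = -3.61 * 1.6^1 ≈ -5.78
i=2: S_2 = -3.61 * 1.6^2 ≈ -9.24
i=3: S_3 = -3.61 * 1.6^3 ≈ -14.79
i=4: S_4 = -3.61 * 1.6^4 ≈ -23.66
i=5: S_5 = -3.61 * 1.6^5 ≈ -37.85
The first 6 terms are: [-3.61, -5.78, -9.24, -14.79, -23.66, -37.85]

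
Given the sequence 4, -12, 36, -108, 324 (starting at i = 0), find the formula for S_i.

Check ratios: -12 / 4 = -3.0
Common ratio r = -3.
First term a = 4.
Formula: S_i = 4 * (-3)^i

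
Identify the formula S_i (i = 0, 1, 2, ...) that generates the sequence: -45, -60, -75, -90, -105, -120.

Check differences: -60 - -45 = -15
-75 - -60 = -15
Common difference d = -15.
First term a = -45.
Formula: S_i = -45 - 15*i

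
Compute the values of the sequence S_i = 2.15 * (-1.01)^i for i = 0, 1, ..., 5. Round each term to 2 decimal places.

This is a geometric sequence.
i=0: S_0 = 2.15 * (-1.01)^0 = 2.15
i=1: S_1 = 2.15 * (-1.01)^1 ≈ -2.17
i=2: S_2 = 2.15 * (-1.01)^2 ≈ 2.19
i=3: S_3 = 2.15 * (-1.01)^3 ≈ -2.22
i=4: S_4 = 2.15 * (-1.01)^4 ≈ 2.24
i=5: S_5 = 2.15 * (-1.01)^5 ≈ -2.26
The first 6 terms are: [2.15, -2.17, 2.19, -2.22, 2.24, -2.26]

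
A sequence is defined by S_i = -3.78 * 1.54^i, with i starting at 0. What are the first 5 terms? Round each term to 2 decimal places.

This is a geometric sequence.
i=0: S_0 = -3.78 * 1.54^0 = -3.78
i=1: S_1 = -3.78 * 1.54^1 ≈ -5.82
i=2: S_2 = -3.78 * 1.54^2 ≈ -8.96
i=3: S_3 = -3.78 * 1.54^3 ≈ -13.81
i=4: S_4 = -3.78 * 1.54^4 ≈ -21.26
The first 5 terms are: [-3.78, -5.82, -8.96, -13.81, -21.26]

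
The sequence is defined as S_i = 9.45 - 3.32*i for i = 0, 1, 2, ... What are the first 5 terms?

This is an arithmetic sequence.
i=0: S_0 = 9.45 + -3.32*0 = 9.45
i=1: S_1 = 9.45 + -3.32*1 = 6.13
i=2: S_2 = 9.45 + -3.32*2 = 2.81
i=3: S_3 = 9.45 + -3.32*3 = -0.51
i=4: S_4 = 9.45 + -3.32*4 = -3.83
The first 5 terms are: [9.45, 6.13, 2.81, -0.51, -3.83]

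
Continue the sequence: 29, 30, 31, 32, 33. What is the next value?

Differences: 30 - 29 = 1
This is an arithmetic sequence with common difference d = 1.
Next term = 33 + 1 = 34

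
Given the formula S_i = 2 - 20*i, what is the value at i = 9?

S_9 = 2 + -20*9 = 2 + -180 = -178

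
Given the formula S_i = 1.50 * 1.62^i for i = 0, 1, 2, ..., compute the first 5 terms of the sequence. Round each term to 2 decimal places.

This is a geometric sequence.
i=0: S_0 = 1.5 * 1.62^0 = 1.5
i=1: S_1 = 1.5 * 1.62^1 = 2.43
i=2: S_2 = 1.5 * 1.62^2 ≈ 3.94
i=3: S_3 = 1.5 * 1.62^3 ≈ 6.38
i=4: S_4 = 1.5 * 1.62^4 ≈ 10.33
The first 5 terms are: [1.5, 2.43, 3.94, 6.38, 10.33]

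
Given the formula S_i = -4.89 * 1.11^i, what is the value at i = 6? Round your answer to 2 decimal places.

S_6 = -4.89 * 1.11^6 ≈ -4.89 * 1.8704 ≈ -9.15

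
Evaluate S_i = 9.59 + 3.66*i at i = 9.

S_9 = 9.59 + 3.66*9 = 9.59 + 32.94 = 42.53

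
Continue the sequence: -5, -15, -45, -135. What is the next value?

Ratios: -15 / -5 = 3.0
This is a geometric sequence with common ratio r = 3.
Next term = -135 * 3 = -405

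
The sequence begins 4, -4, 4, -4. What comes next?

Ratios: -4 / 4 = -1.0
This is a geometric sequence with common ratio r = -1.
Next term = -4 * -1 = 4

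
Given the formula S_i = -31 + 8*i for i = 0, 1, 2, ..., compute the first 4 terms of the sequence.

This is an arithmetic sequence.
i=0: S_0 = -31 + 8*0 = -31
i=1: S_1 = -31 + 8*1 = -23
i=2: S_2 = -31 + 8*2 = -15
i=3: S_3 = -31 + 8*3 = -7
The first 4 terms are: [-31, -23, -15, -7]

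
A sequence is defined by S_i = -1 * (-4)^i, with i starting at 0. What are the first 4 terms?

This is a geometric sequence.
i=0: S_0 = -1 * (-4)^0 = -1
i=1: S_1 = -1 * (-4)^1 = 4
i=2: S_2 = -1 * (-4)^2 = -16
i=3: S_3 = -1 * (-4)^3 = 64
The first 4 terms are: [-1, 4, -16, 64]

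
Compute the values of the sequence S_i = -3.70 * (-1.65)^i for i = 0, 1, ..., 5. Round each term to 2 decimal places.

This is a geometric sequence.
i=0: S_0 = -3.7 * (-1.65)^0 = -3.7
i=1: S_1 = -3.7 * (-1.65)^1 ≈ 6.11
i=2: S_2 = -3.7 * (-1.65)^2 ≈ -10.07
i=3: S_3 = -3.7 * (-1.65)^3 ≈ 16.62
i=4: S_4 = -3.7 * (-1.65)^4 ≈ -27.42
i=5: S_5 = -3.7 * (-1.65)^5 ≈ 45.25
The first 6 terms are: [-3.7, 6.11, -10.07, 16.62, -27.42, 45.25]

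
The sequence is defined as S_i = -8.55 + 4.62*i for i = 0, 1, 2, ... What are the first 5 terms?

This is an arithmetic sequence.
i=0: S_0 = -8.55 + 4.62*0 = -8.55
i=1: S_1 = -8.55 + 4.62*1 = -3.93
i=2: S_2 = -8.55 + 4.62*2 = 0.69
i=3: S_3 = -8.55 + 4.62*3 = 5.31
i=4: S_4 = -8.55 + 4.62*4 = 9.93
The first 5 terms are: [-8.55, -3.93, 0.69, 5.31, 9.93]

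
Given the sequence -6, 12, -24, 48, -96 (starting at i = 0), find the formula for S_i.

Check ratios: 12 / -6 = -2.0
Common ratio r = -2.
First term a = -6.
Formula: S_i = -6 * (-2)^i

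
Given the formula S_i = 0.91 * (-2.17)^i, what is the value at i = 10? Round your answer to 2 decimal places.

S_10 = 0.91 * (-2.17)^10 ≈ 0.91 * 2315.247 ≈ 2106.87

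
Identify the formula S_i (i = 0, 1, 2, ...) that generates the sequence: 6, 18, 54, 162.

Check ratios: 18 / 6 = 3.0
Common ratio r = 3.
First term a = 6.
Formula: S_i = 6 * 3^i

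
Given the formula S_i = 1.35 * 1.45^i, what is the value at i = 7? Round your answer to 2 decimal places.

S_7 = 1.35 * 1.45^7 ≈ 1.35 * 13.4765 ≈ 18.19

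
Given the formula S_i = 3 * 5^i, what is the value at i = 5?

S_5 = 3 * 5^5 = 3 * 3125 = 9375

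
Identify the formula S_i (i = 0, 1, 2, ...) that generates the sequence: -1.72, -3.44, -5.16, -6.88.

Check differences: -3.44 - -1.72 = -1.72
-5.16 - -3.44 = -1.72
Common difference d = -1.72.
First term a = -1.72.
Formula: S_i = -1.72 - 1.72*i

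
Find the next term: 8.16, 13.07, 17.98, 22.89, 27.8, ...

Differences: 13.07 - 8.16 = 4.91
This is an arithmetic sequence with common difference d = 4.91.
Next term = 27.8 + 4.91 = 32.71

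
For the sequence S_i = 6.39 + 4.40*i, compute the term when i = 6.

S_6 = 6.39 + 4.4*6 = 6.39 + 26.4 = 32.79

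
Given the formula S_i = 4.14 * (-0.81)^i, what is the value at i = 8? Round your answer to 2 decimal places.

S_8 = 4.14 * (-0.81)^8 ≈ 4.14 * 0.1853 ≈ 0.77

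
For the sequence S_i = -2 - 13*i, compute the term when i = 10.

S_10 = -2 + -13*10 = -2 + -130 = -132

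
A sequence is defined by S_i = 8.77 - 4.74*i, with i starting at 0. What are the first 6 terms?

This is an arithmetic sequence.
i=0: S_0 = 8.77 + -4.74*0 = 8.77
i=1: S_1 = 8.77 + -4.74*1 = 4.03
i=2: S_2 = 8.77 + -4.74*2 = -0.71
i=3: S_3 = 8.77 + -4.74*3 = -5.45
i=4: S_4 = 8.77 + -4.74*4 = -10.19
i=5: S_5 = 8.77 + -4.74*5 = -14.93
The first 6 terms are: [8.77, 4.03, -0.71, -5.45, -10.19, -14.93]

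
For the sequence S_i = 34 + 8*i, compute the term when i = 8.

S_8 = 34 + 8*8 = 34 + 64 = 98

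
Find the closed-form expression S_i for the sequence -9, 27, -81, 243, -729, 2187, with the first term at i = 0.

Check ratios: 27 / -9 = -3.0
Common ratio r = -3.
First term a = -9.
Formula: S_i = -9 * (-3)^i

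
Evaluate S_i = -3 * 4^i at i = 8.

S_8 = -3 * 4^8 = -3 * 65536 = -196608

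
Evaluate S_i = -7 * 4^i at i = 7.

S_7 = -7 * 4^7 = -7 * 16384 = -114688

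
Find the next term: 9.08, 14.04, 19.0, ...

Differences: 14.04 - 9.08 = 4.96
This is an arithmetic sequence with common difference d = 4.96.
Next term = 19.0 + 4.96 = 23.96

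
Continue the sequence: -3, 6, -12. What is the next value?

Ratios: 6 / -3 = -2.0
This is a geometric sequence with common ratio r = -2.
Next term = -12 * -2 = 24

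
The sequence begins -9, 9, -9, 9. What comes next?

Ratios: 9 / -9 = -1.0
This is a geometric sequence with common ratio r = -1.
Next term = 9 * -1 = -9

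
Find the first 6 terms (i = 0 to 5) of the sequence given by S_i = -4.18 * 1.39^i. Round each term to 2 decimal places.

This is a geometric sequence.
i=0: S_0 = -4.18 * 1.39^0 = -4.18
i=1: S_1 = -4.18 * 1.39^1 ≈ -5.81
i=2: S_2 = -4.18 * 1.39^2 ≈ -8.08
i=3: S_3 = -4.18 * 1.39^3 ≈ -11.23
i=4: S_4 = -4.18 * 1.39^4 ≈ -15.6
i=5: S_5 = -4.18 * 1.39^5 ≈ -21.69
The first 6 terms are: [-4.18, -5.81, -8.08, -11.23, -15.6, -21.69]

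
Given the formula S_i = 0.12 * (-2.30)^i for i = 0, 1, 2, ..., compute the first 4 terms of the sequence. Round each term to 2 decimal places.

This is a geometric sequence.
i=0: S_0 = 0.12 * (-2.3)^0 = 0.12
i=1: S_1 = 0.12 * (-2.3)^1 ≈ -0.28
i=2: S_2 = 0.12 * (-2.3)^2 ≈ 0.63
i=3: S_3 = 0.12 * (-2.3)^3 ≈ -1.46
The first 4 terms are: [0.12, -0.28, 0.63, -1.46]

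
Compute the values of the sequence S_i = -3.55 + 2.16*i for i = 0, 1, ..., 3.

This is an arithmetic sequence.
i=0: S_0 = -3.55 + 2.16*0 = -3.55
i=1: S_1 = -3.55 + 2.16*1 = -1.39
i=2: S_2 = -3.55 + 2.16*2 = 0.77
i=3: S_3 = -3.55 + 2.16*3 = 2.93
The first 4 terms are: [-3.55, -1.39, 0.77, 2.93]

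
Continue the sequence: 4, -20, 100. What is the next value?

Ratios: -20 / 4 = -5.0
This is a geometric sequence with common ratio r = -5.
Next term = 100 * -5 = -500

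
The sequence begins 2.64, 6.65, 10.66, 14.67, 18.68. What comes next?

Differences: 6.65 - 2.64 = 4.01
This is an arithmetic sequence with common difference d = 4.01.
Next term = 18.68 + 4.01 = 22.69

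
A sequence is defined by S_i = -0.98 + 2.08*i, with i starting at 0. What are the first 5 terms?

This is an arithmetic sequence.
i=0: S_0 = -0.98 + 2.08*0 = -0.98
i=1: S_1 = -0.98 + 2.08*1 = 1.1
i=2: S_2 = -0.98 + 2.08*2 = 3.18
i=3: S_3 = -0.98 + 2.08*3 = 5.26
i=4: S_4 = -0.98 + 2.08*4 = 7.34
The first 5 terms are: [-0.98, 1.1, 3.18, 5.26, 7.34]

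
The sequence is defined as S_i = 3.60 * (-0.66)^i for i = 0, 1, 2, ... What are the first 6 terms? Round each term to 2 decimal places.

This is a geometric sequence.
i=0: S_0 = 3.6 * (-0.66)^0 = 3.6
i=1: S_1 = 3.6 * (-0.66)^1 ≈ -2.38
i=2: S_2 = 3.6 * (-0.66)^2 ≈ 1.57
i=3: S_3 = 3.6 * (-0.66)^3 ≈ -1.03
i=4: S_4 = 3.6 * (-0.66)^4 ≈ 0.68
i=5: S_5 = 3.6 * (-0.66)^5 ≈ -0.45
The first 6 terms are: [3.6, -2.38, 1.57, -1.03, 0.68, -0.45]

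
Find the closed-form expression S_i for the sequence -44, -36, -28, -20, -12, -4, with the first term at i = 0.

Check differences: -36 - -44 = 8
-28 - -36 = 8
Common difference d = 8.
First term a = -44.
Formula: S_i = -44 + 8*i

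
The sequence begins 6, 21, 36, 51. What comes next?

Differences: 21 - 6 = 15
This is an arithmetic sequence with common difference d = 15.
Next term = 51 + 15 = 66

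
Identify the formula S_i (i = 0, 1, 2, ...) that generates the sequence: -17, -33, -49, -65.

Check differences: -33 - -17 = -16
-49 - -33 = -16
Common difference d = -16.
First term a = -17.
Formula: S_i = -17 - 16*i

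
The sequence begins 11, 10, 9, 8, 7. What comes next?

Differences: 10 - 11 = -1
This is an arithmetic sequence with common difference d = -1.
Next term = 7 + -1 = 6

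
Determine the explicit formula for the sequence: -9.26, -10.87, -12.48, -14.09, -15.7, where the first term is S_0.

Check differences: -10.87 - -9.26 = -1.61
-12.48 - -10.87 = -1.61
Common difference d = -1.61.
First term a = -9.26.
Formula: S_i = -9.26 - 1.61*i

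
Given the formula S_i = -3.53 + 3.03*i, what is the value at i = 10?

S_10 = -3.53 + 3.03*10 = -3.53 + 30.3 = 26.77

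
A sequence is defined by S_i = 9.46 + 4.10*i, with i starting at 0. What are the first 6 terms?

This is an arithmetic sequence.
i=0: S_0 = 9.46 + 4.1*0 = 9.46
i=1: S_1 = 9.46 + 4.1*1 = 13.56
i=2: S_2 = 9.46 + 4.1*2 = 17.66
i=3: S_3 = 9.46 + 4.1*3 = 21.76
i=4: S_4 = 9.46 + 4.1*4 = 25.86
i=5: S_5 = 9.46 + 4.1*5 = 29.96
The first 6 terms are: [9.46, 13.56, 17.66, 21.76, 25.86, 29.96]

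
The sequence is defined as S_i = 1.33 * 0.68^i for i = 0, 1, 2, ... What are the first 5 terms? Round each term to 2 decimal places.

This is a geometric sequence.
i=0: S_0 = 1.33 * 0.68^0 = 1.33
i=1: S_1 = 1.33 * 0.68^1 ≈ 0.9
i=2: S_2 = 1.33 * 0.68^2 ≈ 0.61
i=3: S_3 = 1.33 * 0.68^3 ≈ 0.42
i=4: S_4 = 1.33 * 0.68^4 ≈ 0.28
The first 5 terms are: [1.33, 0.9, 0.61, 0.42, 0.28]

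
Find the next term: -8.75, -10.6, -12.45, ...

Differences: -10.6 - -8.75 = -1.85
This is an arithmetic sequence with common difference d = -1.85.
Next term = -12.45 + -1.85 = -14.3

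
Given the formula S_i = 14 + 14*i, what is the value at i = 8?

S_8 = 14 + 14*8 = 14 + 112 = 126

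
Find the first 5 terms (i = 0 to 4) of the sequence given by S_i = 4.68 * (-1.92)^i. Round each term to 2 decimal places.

This is a geometric sequence.
i=0: S_0 = 4.68 * (-1.92)^0 = 4.68
i=1: S_1 = 4.68 * (-1.92)^1 ≈ -8.99
i=2: S_2 = 4.68 * (-1.92)^2 ≈ 17.25
i=3: S_3 = 4.68 * (-1.92)^3 ≈ -33.12
i=4: S_4 = 4.68 * (-1.92)^4 ≈ 63.6
The first 5 terms are: [4.68, -8.99, 17.25, -33.12, 63.6]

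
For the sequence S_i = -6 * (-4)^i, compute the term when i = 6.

S_6 = -6 * (-4)^6 = -6 * 4096 = -24576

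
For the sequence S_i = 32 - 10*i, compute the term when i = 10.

S_10 = 32 + -10*10 = 32 + -100 = -68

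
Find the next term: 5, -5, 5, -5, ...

Ratios: -5 / 5 = -1.0
This is a geometric sequence with common ratio r = -1.
Next term = -5 * -1 = 5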